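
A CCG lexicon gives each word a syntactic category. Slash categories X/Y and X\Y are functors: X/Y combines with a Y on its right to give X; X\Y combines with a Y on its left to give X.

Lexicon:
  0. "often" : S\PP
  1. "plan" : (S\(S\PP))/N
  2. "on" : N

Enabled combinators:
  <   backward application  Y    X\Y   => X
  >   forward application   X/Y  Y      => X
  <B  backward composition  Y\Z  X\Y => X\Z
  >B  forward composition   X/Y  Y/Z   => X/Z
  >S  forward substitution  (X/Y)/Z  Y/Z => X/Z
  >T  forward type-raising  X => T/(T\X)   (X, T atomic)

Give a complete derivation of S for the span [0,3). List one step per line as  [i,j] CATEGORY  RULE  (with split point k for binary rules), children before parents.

[0,3] S   <
  [0,1] "often" : S\PP
  [1,3] S\(S\PP)   >
    [1,2] "plan" : (S\(S\PP))/N
    [2,3] "on" : N

[0,1] S\PP  lex  "often"
[1,2] (S\(S\PP))/N  lex  "plan"
[2,3] N  lex  "on"
[1,3] S\(S\PP)  >  k=2
[0,3] S  <  k=1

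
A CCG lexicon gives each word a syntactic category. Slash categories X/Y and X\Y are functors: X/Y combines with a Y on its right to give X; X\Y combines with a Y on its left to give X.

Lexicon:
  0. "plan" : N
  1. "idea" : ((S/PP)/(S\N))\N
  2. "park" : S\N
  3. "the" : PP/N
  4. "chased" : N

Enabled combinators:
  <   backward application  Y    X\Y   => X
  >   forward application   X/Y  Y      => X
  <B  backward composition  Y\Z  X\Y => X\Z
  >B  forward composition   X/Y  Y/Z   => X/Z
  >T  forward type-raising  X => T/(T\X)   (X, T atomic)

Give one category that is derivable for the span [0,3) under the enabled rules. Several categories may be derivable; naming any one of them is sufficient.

S/PP

[0,5] S   >
  [0,3] S/PP   >
    [0,2] (S/PP)/(S\N)   <
      [0,1] "plan" : N
      [1,2] "idea" : ((S/PP)/(S\N))\N
    [2,3] "park" : S\N
  [3,5] PP   >
    [3,4] "the" : PP/N
    [4,5] "chased" : N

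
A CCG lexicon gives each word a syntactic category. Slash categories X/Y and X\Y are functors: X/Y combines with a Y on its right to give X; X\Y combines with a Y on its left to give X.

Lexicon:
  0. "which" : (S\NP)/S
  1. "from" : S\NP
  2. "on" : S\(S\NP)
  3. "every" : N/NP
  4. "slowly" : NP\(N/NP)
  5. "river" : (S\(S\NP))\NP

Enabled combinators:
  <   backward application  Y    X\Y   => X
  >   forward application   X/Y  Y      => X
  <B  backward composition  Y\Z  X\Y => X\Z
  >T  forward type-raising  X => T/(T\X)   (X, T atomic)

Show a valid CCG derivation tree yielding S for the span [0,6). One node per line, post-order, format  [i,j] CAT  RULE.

[0,6] S   <
  [0,3] S\NP   >
    [0,1] "which" : (S\NP)/S
    [1,3] S   <
      [1,2] "from" : S\NP
      [2,3] "on" : S\(S\NP)
  [3,6] S\(S\NP)   <
    [3,5] NP   <
      [3,4] "every" : N/NP
      [4,5] "slowly" : NP\(N/NP)
    [5,6] "river" : (S\(S\NP))\NP

[0,1] (S\NP)/S  lex  "which"
[1,2] S\NP  lex  "from"
[2,3] S\(S\NP)  lex  "on"
[1,3] S  <  k=2
[0,3] S\NP  >  k=1
[3,4] N/NP  lex  "every"
[4,5] NP\(N/NP)  lex  "slowly"
[3,5] NP  <  k=4
[5,6] (S\(S\NP))\NP  lex  "river"
[3,6] S\(S\NP)  <  k=5
[0,6] S  <  k=3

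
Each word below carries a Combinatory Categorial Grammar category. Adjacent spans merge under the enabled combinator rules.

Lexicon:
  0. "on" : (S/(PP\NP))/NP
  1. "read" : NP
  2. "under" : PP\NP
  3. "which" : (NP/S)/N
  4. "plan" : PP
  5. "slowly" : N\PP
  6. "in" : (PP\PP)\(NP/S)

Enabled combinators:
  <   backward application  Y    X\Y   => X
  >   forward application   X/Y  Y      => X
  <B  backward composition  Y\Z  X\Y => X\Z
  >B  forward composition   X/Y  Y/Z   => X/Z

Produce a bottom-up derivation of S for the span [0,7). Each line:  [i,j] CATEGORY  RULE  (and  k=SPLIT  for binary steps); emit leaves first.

[0,1] (S/(PP\NP))/NP  lex  "on"
[1,2] NP  lex  "read"
[0,2] S/(PP\NP)  >  k=1
[2,3] PP\NP  lex  "under"
[3,4] (NP/S)/N  lex  "which"
[4,5] PP  lex  "plan"
[5,6] N\PP  lex  "slowly"
[4,6] N  <  k=5
[3,6] NP/S  >  k=4
[6,7] (PP\PP)\(NP/S)  lex  "in"
[3,7] PP\PP  <  k=6
[2,7] PP\NP  <B  k=3
[0,7] S  >  k=2

[0,7] S   >
  [0,2] S/(PP\NP)   >
    [0,1] "on" : (S/(PP\NP))/NP
    [1,2] "read" : NP
  [2,7] PP\NP   <B
    [2,3] "under" : PP\NP
    [3,7] PP\PP   <
      [3,6] NP/S   >
        [3,4] "which" : (NP/S)/N
        [4,6] N   <
          [4,5] "plan" : PP
          [5,6] "slowly" : N\PP
      [6,7] "in" : (PP\PP)\(NP/S)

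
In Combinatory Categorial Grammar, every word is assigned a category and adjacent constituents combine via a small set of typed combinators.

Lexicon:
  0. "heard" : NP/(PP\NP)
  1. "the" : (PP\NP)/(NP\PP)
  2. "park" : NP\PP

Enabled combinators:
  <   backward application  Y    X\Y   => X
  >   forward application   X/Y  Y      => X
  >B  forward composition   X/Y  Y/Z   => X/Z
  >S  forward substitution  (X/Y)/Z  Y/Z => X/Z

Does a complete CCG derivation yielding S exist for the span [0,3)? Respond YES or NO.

NP/(PP\NP) (PP\NP)/(NP\PP) NP\PP
CKY chart[0,3] = {NP}; S ∉ chart

NO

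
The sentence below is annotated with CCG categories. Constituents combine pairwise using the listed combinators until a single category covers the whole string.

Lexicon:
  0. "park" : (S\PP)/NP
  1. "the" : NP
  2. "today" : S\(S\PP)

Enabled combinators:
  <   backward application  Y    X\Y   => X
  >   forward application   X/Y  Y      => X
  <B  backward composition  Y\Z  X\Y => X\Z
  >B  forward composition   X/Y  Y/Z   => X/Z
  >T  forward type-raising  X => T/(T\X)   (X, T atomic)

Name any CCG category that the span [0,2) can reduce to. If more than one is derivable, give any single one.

S\PP

[0,3] S   <
  [0,2] S\PP   >
    [0,1] "park" : (S\PP)/NP
    [1,2] "the" : NP
  [2,3] "today" : S\(S\PP)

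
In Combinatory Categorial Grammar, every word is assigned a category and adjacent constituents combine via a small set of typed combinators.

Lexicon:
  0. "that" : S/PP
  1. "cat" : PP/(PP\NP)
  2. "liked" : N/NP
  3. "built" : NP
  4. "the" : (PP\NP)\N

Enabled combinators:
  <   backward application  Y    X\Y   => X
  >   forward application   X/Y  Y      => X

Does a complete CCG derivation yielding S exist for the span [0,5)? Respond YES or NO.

YES

[0,5] S   >
  [0,1] "that" : S/PP
  [1,5] PP   >
    [1,2] "cat" : PP/(PP\NP)
    [2,5] PP\NP   <
      [2,4] N   >
        [2,3] "liked" : N/NP
        [3,4] "built" : NP
      [4,5] "the" : (PP\NP)\N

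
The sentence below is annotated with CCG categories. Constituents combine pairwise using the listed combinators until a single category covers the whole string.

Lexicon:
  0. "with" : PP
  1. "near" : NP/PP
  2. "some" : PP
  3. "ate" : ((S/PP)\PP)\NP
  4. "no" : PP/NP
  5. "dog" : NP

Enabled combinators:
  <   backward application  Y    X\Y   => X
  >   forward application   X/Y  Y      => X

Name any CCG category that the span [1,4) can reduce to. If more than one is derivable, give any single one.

[0,6] S   >
  [0,4] S/PP   <
    [0,1] "with" : PP
    [1,4] (S/PP)\PP   <
      [1,3] NP   >
        [1,2] "near" : NP/PP
        [2,3] "some" : PP
      [3,4] "ate" : ((S/PP)\PP)\NP
  [4,6] PP   >
    [4,5] "no" : PP/NP
    [5,6] "dog" : NP

(S/PP)\PP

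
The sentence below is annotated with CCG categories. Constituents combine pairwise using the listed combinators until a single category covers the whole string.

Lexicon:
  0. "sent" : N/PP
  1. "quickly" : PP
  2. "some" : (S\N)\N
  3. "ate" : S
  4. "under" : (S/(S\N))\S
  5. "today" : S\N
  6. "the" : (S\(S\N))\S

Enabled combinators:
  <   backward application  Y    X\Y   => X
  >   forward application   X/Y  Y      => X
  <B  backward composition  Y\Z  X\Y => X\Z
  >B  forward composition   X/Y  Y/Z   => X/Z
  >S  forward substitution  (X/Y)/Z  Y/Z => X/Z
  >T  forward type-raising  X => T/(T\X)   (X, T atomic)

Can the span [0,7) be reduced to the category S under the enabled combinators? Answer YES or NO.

YES

[0,7] S   <
  [0,3] S\N   <
    [0,2] N   >
      [0,1] "sent" : N/PP
      [1,2] "quickly" : PP
    [2,3] "some" : (S\N)\N
  [3,7] S\(S\N)   <
    [3,6] S   >
      [3,5] S/(S\N)   <
        [3,4] "ate" : S
        [4,5] "under" : (S/(S\N))\S
      [5,6] "today" : S\N
    [6,7] "the" : (S\(S\N))\S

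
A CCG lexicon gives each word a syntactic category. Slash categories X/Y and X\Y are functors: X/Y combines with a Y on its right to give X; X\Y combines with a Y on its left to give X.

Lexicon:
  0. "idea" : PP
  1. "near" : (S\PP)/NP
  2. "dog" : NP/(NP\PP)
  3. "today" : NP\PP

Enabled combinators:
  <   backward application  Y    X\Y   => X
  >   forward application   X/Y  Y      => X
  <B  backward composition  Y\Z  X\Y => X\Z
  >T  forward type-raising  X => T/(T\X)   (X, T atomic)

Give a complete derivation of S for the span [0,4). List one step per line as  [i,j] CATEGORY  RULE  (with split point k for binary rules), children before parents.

[0,1] PP  lex  "idea"
[1,2] (S\PP)/NP  lex  "near"
[2,3] NP/(NP\PP)  lex  "dog"
[3,4] NP\PP  lex  "today"
[2,4] NP  >  k=3
[1,4] S\PP  >  k=2
[0,4] S  <  k=1

[0,4] S   <
  [0,1] "idea" : PP
  [1,4] S\PP   >
    [1,2] "near" : (S\PP)/NP
    [2,4] NP   >
      [2,3] "dog" : NP/(NP\PP)
      [3,4] "today" : NP\PP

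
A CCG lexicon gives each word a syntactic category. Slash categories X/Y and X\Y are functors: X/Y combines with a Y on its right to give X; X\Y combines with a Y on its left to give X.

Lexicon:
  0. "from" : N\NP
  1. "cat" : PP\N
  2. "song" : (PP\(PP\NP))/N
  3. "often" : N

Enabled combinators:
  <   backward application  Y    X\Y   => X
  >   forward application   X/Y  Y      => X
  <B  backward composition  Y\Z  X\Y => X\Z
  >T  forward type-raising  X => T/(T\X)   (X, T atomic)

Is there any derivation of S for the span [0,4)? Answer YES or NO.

N\NP PP\N (PP\(PP\NP))/N N
CKY chart[0,4] = {N/(N\PP), NP/(NP\PP), PP, PP/(PP\PP), S/(S\PP)}; S ∉ chart

NO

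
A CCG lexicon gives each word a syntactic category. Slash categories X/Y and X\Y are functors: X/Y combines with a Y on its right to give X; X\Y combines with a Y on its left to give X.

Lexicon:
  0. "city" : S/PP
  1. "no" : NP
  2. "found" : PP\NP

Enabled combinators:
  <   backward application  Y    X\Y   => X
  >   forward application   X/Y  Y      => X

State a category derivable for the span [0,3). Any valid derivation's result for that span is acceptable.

S

[0,3] S   >
  [0,1] "city" : S/PP
  [1,3] PP   <
    [1,2] "no" : NP
    [2,3] "found" : PP\NP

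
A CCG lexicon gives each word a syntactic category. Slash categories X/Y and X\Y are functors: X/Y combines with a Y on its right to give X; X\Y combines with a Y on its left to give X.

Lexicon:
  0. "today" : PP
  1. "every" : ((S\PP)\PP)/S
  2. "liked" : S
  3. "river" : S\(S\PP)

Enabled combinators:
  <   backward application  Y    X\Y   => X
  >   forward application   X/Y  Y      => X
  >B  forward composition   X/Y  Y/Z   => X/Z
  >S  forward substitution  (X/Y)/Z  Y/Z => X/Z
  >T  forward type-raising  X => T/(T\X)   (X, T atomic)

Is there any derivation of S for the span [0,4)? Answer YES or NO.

[0,4] S   <
  [0,3] S\PP   <
    [0,1] "today" : PP
    [1,3] (S\PP)\PP   >
      [1,2] "every" : ((S\PP)\PP)/S
      [2,3] "liked" : S
  [3,4] "river" : S\(S\PP)

YES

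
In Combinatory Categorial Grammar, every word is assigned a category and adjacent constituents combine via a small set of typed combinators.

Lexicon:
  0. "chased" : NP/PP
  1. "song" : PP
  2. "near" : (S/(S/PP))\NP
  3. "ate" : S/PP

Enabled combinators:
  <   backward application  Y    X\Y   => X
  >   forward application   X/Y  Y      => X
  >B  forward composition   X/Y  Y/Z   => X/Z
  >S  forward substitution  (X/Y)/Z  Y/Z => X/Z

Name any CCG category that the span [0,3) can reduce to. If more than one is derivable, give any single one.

[0,4] S   >
  [0,3] S/(S/PP)   <
    [0,2] NP   >
      [0,1] "chased" : NP/PP
      [1,2] "song" : PP
    [2,3] "near" : (S/(S/PP))\NP
  [3,4] "ate" : S/PP

S/(S/PP)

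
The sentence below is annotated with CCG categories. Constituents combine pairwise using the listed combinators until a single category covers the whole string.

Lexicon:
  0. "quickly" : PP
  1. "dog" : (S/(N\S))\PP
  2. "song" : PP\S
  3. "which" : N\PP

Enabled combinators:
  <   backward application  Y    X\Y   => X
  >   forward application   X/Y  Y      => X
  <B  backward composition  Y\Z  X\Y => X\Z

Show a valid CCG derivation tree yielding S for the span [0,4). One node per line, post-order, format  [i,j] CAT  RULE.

[0,4] S   >
  [0,2] S/(N\S)   <
    [0,1] "quickly" : PP
    [1,2] "dog" : (S/(N\S))\PP
  [2,4] N\S   <B
    [2,3] "song" : PP\S
    [3,4] "which" : N\PP

[0,1] PP  lex  "quickly"
[1,2] (S/(N\S))\PP  lex  "dog"
[0,2] S/(N\S)  <  k=1
[2,3] PP\S  lex  "song"
[3,4] N\PP  lex  "which"
[2,4] N\S  <B  k=3
[0,4] S  >  k=2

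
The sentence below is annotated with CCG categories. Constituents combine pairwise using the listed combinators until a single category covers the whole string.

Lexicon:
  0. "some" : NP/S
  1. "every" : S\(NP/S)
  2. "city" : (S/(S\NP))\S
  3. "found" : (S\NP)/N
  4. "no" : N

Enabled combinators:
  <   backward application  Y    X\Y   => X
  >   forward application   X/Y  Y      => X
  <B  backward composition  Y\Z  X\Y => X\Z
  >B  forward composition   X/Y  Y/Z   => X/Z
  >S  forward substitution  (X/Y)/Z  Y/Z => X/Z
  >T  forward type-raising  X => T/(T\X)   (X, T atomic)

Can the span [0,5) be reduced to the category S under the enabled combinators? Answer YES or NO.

[0,5] S   >
  [0,4] S/N   >B
    [0,3] S/(S\NP)   <
      [0,2] S   <
        [0,1] "some" : NP/S
        [1,2] "every" : S\(NP/S)
      [2,3] "city" : (S/(S\NP))\S
    [3,4] "found" : (S\NP)/N
  [4,5] "no" : N

YES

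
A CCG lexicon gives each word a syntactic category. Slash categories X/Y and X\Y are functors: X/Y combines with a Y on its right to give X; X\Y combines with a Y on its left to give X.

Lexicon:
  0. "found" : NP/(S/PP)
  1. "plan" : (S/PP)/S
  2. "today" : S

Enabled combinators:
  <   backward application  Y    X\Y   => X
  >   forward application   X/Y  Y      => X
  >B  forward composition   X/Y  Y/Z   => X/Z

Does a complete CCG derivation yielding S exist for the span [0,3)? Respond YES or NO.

NO

NP/(S/PP) (S/PP)/S S
CKY chart[0,3] = {NP}; S ∉ chart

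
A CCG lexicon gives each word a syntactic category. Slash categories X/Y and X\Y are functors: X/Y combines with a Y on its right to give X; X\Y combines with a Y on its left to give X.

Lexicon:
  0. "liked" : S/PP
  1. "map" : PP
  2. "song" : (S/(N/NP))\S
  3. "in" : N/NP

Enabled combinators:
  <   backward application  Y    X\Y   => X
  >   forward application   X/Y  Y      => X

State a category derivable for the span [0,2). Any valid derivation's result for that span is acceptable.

[0,4] S   >
  [0,3] S/(N/NP)   <
    [0,2] S   >
      [0,1] "liked" : S/PP
      [1,2] "map" : PP
    [2,3] "song" : (S/(N/NP))\S
  [3,4] "in" : N/NP

S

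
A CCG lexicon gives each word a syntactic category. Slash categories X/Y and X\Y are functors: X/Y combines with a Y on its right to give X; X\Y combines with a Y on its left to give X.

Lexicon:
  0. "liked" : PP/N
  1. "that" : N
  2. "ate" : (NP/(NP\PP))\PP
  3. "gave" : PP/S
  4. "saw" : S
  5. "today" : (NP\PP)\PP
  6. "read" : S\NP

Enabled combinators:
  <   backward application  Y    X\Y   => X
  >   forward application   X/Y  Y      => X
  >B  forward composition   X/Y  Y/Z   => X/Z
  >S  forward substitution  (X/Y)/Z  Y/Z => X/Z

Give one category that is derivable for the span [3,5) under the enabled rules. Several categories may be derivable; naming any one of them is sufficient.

PP

[0,7] S   <
  [0,6] NP   >
    [0,3] NP/(NP\PP)   <
      [0,2] PP   >
        [0,1] "liked" : PP/N
        [1,2] "that" : N
      [2,3] "ate" : (NP/(NP\PP))\PP
    [3,6] NP\PP   <
      [3,5] PP   >
        [3,4] "gave" : PP/S
        [4,5] "saw" : S
      [5,6] "today" : (NP\PP)\PP
  [6,7] "read" : S\NP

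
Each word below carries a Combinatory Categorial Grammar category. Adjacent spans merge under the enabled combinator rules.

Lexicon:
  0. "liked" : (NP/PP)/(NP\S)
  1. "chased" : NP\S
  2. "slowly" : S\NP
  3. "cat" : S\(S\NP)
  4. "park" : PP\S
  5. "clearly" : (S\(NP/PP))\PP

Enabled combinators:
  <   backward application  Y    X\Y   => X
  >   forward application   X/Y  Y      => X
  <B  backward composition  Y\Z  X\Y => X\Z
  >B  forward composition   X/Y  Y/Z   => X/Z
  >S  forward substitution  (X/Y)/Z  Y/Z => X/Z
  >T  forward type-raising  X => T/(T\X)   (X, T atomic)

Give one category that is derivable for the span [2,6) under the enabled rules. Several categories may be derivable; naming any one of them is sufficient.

[0,6] S   <
  [0,2] NP/PP   >
    [0,1] "liked" : (NP/PP)/(NP\S)
    [1,2] "chased" : NP\S
  [2,6] S\(NP/PP)   <
    [2,5] PP   <
      [2,4] S   <
        [2,3] "slowly" : S\NP
        [3,4] "cat" : S\(S\NP)
      [4,5] "park" : PP\S
    [5,6] "clearly" : (S\(NP/PP))\PP

S\(NP/PP)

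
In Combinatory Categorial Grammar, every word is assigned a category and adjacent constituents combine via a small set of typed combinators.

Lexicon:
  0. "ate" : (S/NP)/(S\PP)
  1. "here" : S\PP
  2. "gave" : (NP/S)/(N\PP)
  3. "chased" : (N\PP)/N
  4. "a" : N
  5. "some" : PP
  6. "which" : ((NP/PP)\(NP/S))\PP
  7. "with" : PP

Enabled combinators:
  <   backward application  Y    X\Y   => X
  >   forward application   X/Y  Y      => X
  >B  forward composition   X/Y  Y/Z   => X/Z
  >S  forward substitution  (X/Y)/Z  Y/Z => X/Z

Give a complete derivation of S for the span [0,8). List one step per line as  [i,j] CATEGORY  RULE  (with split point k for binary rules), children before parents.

[0,8] S   >
  [0,2] S/NP   >
    [0,1] "ate" : (S/NP)/(S\PP)
    [1,2] "here" : S\PP
  [2,8] NP   >
    [2,7] NP/PP   <
      [2,5] NP/S   >
        [2,3] "gave" : (NP/S)/(N\PP)
        [3,5] N\PP   >
          [3,4] "chased" : (N\PP)/N
          [4,5] "a" : N
      [5,7] (NP/PP)\(NP/S)   <
        [5,6] "some" : PP
        [6,7] "which" : ((NP/PP)\(NP/S))\PP
    [7,8] "with" : PP

[0,1] (S/NP)/(S\PP)  lex  "ate"
[1,2] S\PP  lex  "here"
[0,2] S/NP  >  k=1
[2,3] (NP/S)/(N\PP)  lex  "gave"
[3,4] (N\PP)/N  lex  "chased"
[4,5] N  lex  "a"
[3,5] N\PP  >  k=4
[2,5] NP/S  >  k=3
[5,6] PP  lex  "some"
[6,7] ((NP/PP)\(NP/S))\PP  lex  "which"
[5,7] (NP/PP)\(NP/S)  <  k=6
[2,7] NP/PP  <  k=5
[7,8] PP  lex  "with"
[2,8] NP  >  k=7
[0,8] S  >  k=2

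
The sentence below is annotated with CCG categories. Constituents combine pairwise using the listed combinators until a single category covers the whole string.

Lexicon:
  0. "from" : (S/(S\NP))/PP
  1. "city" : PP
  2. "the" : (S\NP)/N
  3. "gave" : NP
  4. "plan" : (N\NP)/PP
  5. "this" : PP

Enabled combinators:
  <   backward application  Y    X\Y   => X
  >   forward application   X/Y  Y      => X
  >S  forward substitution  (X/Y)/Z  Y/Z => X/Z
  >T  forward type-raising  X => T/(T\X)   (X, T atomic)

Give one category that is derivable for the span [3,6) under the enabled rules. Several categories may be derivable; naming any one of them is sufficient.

[0,6] S   >
  [0,2] S/(S\NP)   >
    [0,1] "from" : (S/(S\NP))/PP
    [1,2] "city" : PP
  [2,6] S\NP   >
    [2,3] "the" : (S\NP)/N
    [3,6] N   <
      [3,4] "gave" : NP
      [4,6] N\NP   >
        [4,5] "plan" : (N\NP)/PP
        [5,6] "this" : PP

N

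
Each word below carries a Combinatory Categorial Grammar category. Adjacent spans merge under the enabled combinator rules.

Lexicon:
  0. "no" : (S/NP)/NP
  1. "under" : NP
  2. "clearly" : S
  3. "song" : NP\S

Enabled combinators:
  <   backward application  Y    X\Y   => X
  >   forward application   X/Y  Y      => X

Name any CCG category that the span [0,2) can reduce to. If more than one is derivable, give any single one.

S/NP

[0,4] S   >
  [0,2] S/NP   >
    [0,1] "no" : (S/NP)/NP
    [1,2] "under" : NP
  [2,4] NP   <
    [2,3] "clearly" : S
    [3,4] "song" : NP\S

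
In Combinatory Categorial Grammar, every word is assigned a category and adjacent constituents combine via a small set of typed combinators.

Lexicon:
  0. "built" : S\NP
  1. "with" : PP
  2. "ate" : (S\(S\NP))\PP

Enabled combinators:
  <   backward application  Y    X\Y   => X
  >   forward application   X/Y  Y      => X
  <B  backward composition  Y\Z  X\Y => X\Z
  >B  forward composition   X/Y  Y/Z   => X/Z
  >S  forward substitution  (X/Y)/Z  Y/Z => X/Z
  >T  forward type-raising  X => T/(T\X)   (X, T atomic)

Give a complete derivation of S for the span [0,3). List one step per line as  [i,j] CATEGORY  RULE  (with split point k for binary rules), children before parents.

[0,3] S   <
  [0,1] "built" : S\NP
  [1,3] S\(S\NP)   <
    [1,2] "with" : PP
    [2,3] "ate" : (S\(S\NP))\PP

[0,1] S\NP  lex  "built"
[1,2] PP  lex  "with"
[2,3] (S\(S\NP))\PP  lex  "ate"
[1,3] S\(S\NP)  <  k=2
[0,3] S  <  k=1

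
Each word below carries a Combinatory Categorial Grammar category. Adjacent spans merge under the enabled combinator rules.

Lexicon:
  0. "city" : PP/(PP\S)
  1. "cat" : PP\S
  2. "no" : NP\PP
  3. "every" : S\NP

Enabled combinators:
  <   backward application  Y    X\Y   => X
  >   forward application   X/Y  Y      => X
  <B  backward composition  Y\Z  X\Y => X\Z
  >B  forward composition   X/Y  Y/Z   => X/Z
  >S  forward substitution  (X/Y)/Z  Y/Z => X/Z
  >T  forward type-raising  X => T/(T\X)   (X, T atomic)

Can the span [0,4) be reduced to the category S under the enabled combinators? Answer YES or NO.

[0,4] S   <
  [0,3] NP   <
    [0,2] PP   >
      [0,1] "city" : PP/(PP\S)
      [1,2] "cat" : PP\S
    [2,3] "no" : NP\PP
  [3,4] "every" : S\NP

YES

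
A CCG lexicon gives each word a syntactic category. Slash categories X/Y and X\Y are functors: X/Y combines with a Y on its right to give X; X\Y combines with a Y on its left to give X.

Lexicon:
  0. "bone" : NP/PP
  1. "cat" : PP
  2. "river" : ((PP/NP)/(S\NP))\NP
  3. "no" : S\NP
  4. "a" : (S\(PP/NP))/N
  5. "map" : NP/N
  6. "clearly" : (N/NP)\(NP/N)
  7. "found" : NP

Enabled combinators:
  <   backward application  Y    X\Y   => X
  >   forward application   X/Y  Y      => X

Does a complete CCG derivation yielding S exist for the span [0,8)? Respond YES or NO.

[0,8] S   <
  [0,4] PP/NP   >
    [0,3] (PP/NP)/(S\NP)   <
      [0,2] NP   >
        [0,1] "bone" : NP/PP
        [1,2] "cat" : PP
      [2,3] "river" : ((PP/NP)/(S\NP))\NP
    [3,4] "no" : S\NP
  [4,8] S\(PP/NP)   >
    [4,5] "a" : (S\(PP/NP))/N
    [5,8] N   >
      [5,7] N/NP   <
        [5,6] "map" : NP/N
        [6,7] "clearly" : (N/NP)\(NP/N)
      [7,8] "found" : NP

YES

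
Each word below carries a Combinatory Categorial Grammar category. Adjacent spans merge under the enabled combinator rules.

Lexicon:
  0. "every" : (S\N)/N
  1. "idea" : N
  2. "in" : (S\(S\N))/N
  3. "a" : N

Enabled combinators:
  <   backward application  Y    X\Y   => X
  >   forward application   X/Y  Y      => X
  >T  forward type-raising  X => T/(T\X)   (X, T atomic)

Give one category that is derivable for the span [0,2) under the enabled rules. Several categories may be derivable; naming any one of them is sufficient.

S\N

[0,4] S   <
  [0,2] S\N   >
    [0,1] "every" : (S\N)/N
    [1,2] "idea" : N
  [2,4] S\(S\N)   >
    [2,3] "in" : (S\(S\N))/N
    [3,4] "a" : N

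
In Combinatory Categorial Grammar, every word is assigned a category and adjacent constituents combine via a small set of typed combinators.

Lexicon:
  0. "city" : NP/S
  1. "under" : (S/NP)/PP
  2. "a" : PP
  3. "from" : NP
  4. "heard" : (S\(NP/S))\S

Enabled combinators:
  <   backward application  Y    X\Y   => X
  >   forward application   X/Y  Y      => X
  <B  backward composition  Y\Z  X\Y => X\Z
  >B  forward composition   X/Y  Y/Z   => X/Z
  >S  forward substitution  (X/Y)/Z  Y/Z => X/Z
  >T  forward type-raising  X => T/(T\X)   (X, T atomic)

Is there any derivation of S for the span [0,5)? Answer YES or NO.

YES

[0,5] S   <
  [0,1] "city" : NP/S
  [1,5] S\(NP/S)   <
    [1,4] S   >
      [1,3] S/NP   >
        [1,2] "under" : (S/NP)/PP
        [2,3] "a" : PP
      [3,4] "from" : NP
    [4,5] "heard" : (S\(NP/S))\S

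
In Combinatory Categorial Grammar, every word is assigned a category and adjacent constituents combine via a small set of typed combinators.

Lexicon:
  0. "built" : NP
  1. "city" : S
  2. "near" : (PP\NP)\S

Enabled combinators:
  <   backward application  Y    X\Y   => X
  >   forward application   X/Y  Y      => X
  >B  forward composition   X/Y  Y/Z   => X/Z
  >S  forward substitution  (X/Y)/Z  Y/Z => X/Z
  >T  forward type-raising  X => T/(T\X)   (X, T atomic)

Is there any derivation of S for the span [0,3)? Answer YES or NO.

NP S (PP\NP)\S
CKY chart[0,3] = {N/(N\PP), NP/(NP\PP), PP, PP/(PP\PP), S/(S\PP)}; S ∉ chart

NO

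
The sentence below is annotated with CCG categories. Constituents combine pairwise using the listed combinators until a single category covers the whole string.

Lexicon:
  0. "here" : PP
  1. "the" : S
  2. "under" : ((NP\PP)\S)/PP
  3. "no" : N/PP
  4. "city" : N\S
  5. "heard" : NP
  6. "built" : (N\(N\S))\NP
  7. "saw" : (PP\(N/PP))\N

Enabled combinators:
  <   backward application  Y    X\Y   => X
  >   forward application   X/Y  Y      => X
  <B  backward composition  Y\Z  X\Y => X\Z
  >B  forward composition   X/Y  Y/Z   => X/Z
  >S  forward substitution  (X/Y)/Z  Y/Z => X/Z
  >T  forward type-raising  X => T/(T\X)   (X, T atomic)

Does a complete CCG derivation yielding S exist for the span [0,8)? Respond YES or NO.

NO

PP S ((NP\PP)\S)/PP N/PP N\S NP (N\(N\S))\NP (PP\(N/PP))\N
CKY chart[0,8] = {N/(N\NP), NP, NP/(NP\NP), PP/(PP\NP), S/(S\NP)}; S ∉ chart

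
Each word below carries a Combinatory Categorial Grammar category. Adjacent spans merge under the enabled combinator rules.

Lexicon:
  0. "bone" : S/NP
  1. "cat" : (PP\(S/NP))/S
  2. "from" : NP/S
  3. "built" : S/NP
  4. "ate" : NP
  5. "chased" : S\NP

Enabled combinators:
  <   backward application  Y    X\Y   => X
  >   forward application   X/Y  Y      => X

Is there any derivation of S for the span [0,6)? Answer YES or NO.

S/NP (PP\(S/NP))/S NP/S S/NP NP S\NP
CKY chart[0,6] = {PP}; S ∉ chart

NO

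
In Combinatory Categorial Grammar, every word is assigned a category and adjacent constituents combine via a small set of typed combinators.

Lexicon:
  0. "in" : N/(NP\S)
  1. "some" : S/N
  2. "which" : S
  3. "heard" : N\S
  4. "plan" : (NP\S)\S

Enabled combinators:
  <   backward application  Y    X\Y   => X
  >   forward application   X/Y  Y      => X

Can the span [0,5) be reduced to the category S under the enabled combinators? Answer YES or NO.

N/(NP\S) S/N S N\S (NP\S)\S
CKY chart[0,5] = {N}; S ∉ chart

NO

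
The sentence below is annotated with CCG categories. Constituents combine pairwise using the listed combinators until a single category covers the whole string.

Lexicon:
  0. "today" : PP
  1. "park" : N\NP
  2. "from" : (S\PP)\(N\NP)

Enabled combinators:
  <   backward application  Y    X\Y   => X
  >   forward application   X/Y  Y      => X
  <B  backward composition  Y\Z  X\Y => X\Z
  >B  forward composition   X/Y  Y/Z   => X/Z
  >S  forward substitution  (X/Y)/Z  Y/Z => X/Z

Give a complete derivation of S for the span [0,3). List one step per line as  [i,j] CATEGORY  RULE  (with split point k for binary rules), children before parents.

[0,1] PP  lex  "today"
[1,2] N\NP  lex  "park"
[2,3] (S\PP)\(N\NP)  lex  "from"
[1,3] S\PP  <  k=2
[0,3] S  <  k=1

[0,3] S   <
  [0,1] "today" : PP
  [1,3] S\PP   <
    [1,2] "park" : N\NP
    [2,3] "from" : (S\PP)\(N\NP)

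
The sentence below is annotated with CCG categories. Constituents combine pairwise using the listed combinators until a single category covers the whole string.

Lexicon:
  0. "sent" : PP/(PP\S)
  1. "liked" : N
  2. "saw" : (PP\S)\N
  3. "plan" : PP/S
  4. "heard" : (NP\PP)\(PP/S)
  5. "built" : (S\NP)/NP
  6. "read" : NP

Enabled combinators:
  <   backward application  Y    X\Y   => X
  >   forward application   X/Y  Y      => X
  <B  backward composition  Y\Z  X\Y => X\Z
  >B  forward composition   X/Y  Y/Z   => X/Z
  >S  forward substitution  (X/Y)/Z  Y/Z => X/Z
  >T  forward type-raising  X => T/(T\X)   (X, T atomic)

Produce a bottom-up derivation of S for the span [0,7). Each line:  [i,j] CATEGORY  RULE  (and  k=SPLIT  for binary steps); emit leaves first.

[0,7] S   <
  [0,3] PP   >
    [0,1] "sent" : PP/(PP\S)
    [1,3] PP\S   <
      [1,2] "liked" : N
      [2,3] "saw" : (PP\S)\N
  [3,7] S\PP   <B
    [3,5] NP\PP   <
      [3,4] "plan" : PP/S
      [4,5] "heard" : (NP\PP)\(PP/S)
    [5,7] S\NP   >
      [5,6] "built" : (S\NP)/NP
      [6,7] "read" : NP

[0,1] PP/(PP\S)  lex  "sent"
[1,2] N  lex  "liked"
[2,3] (PP\S)\N  lex  "saw"
[1,3] PP\S  <  k=2
[0,3] PP  >  k=1
[3,4] PP/S  lex  "plan"
[4,5] (NP\PP)\(PP/S)  lex  "heard"
[3,5] NP\PP  <  k=4
[5,6] (S\NP)/NP  lex  "built"
[6,7] NP  lex  "read"
[5,7] S\NP  >  k=6
[3,7] S\PP  <B  k=5
[0,7] S  <  k=3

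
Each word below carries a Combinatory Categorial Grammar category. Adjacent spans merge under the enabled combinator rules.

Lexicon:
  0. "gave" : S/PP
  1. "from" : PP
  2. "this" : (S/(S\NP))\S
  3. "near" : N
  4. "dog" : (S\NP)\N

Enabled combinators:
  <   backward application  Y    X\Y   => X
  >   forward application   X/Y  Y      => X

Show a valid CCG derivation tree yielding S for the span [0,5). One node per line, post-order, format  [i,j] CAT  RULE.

[0,1] S/PP  lex  "gave"
[1,2] PP  lex  "from"
[0,2] S  >  k=1
[2,3] (S/(S\NP))\S  lex  "this"
[0,3] S/(S\NP)  <  k=2
[3,4] N  lex  "near"
[4,5] (S\NP)\N  lex  "dog"
[3,5] S\NP  <  k=4
[0,5] S  >  k=3

[0,5] S   >
  [0,3] S/(S\NP)   <
    [0,2] S   >
      [0,1] "gave" : S/PP
      [1,2] "from" : PP
    [2,3] "this" : (S/(S\NP))\S
  [3,5] S\NP   <
    [3,4] "near" : N
    [4,5] "dog" : (S\NP)\N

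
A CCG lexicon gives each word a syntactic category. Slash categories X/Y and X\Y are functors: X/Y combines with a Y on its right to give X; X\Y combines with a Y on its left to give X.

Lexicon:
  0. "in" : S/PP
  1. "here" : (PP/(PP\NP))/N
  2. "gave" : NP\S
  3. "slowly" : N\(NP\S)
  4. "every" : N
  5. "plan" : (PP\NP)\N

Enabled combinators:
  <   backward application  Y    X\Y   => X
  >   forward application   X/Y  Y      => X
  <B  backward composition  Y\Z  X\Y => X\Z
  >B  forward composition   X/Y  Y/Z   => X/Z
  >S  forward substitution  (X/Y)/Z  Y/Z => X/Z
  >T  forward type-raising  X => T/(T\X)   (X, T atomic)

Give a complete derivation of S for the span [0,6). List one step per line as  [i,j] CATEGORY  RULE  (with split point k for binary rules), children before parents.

[0,1] S/PP  lex  "in"
[1,2] (PP/(PP\NP))/N  lex  "here"
[2,3] NP\S  lex  "gave"
[3,4] N\(NP\S)  lex  "slowly"
[2,4] N  <  k=3
[1,4] PP/(PP\NP)  >  k=2
[4,5] N  lex  "every"
[5,6] (PP\NP)\N  lex  "plan"
[4,6] PP\NP  <  k=5
[1,6] PP  >  k=4
[0,6] S  >  k=1

[0,6] S   >
  [0,1] "in" : S/PP
  [1,6] PP   >
    [1,4] PP/(PP\NP)   >
      [1,2] "here" : (PP/(PP\NP))/N
      [2,4] N   <
        [2,3] "gave" : NP\S
        [3,4] "slowly" : N\(NP\S)
    [4,6] PP\NP   <
      [4,5] "every" : N
      [5,6] "plan" : (PP\NP)\N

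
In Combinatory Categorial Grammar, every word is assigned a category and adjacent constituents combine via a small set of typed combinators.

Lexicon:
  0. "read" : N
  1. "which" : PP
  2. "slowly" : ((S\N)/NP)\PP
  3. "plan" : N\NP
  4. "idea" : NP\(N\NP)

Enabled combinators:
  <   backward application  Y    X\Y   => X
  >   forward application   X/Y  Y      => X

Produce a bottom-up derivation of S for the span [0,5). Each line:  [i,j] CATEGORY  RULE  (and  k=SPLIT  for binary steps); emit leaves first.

[0,5] S   <
  [0,1] "read" : N
  [1,5] S\N   >
    [1,3] (S\N)/NP   <
      [1,2] "which" : PP
      [2,3] "slowly" : ((S\N)/NP)\PP
    [3,5] NP   <
      [3,4] "plan" : N\NP
      [4,5] "idea" : NP\(N\NP)

[0,1] N  lex  "read"
[1,2] PP  lex  "which"
[2,3] ((S\N)/NP)\PP  lex  "slowly"
[1,3] (S\N)/NP  <  k=2
[3,4] N\NP  lex  "plan"
[4,5] NP\(N\NP)  lex  "idea"
[3,5] NP  <  k=4
[1,5] S\N  >  k=3
[0,5] S  <  k=1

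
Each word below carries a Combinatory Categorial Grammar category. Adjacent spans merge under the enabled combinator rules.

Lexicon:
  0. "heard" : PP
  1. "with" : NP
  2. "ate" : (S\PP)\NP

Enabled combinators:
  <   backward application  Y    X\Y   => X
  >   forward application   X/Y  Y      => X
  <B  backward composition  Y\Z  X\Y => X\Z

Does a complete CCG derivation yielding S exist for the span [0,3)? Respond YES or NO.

[0,3] S   <
  [0,1] "heard" : PP
  [1,3] S\PP   <
    [1,2] "with" : NP
    [2,3] "ate" : (S\PP)\NP

YES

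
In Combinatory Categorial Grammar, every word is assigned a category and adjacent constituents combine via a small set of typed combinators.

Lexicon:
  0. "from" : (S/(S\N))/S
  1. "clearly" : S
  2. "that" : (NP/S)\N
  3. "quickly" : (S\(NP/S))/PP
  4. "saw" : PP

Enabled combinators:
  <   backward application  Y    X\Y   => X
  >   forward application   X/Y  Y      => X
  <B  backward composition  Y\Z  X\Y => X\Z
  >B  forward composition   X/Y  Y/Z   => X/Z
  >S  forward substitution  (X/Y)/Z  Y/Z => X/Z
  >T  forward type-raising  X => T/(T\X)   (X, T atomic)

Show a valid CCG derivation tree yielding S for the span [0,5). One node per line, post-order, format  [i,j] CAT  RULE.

[0,5] S   >
  [0,2] S/(S\N)   >
    [0,1] "from" : (S/(S\N))/S
    [1,2] "clearly" : S
  [2,5] S\N   <B
    [2,3] "that" : (NP/S)\N
    [3,5] S\(NP/S)   >
      [3,4] "quickly" : (S\(NP/S))/PP
      [4,5] "saw" : PP

[0,1] (S/(S\N))/S  lex  "from"
[1,2] S  lex  "clearly"
[0,2] S/(S\N)  >  k=1
[2,3] (NP/S)\N  lex  "that"
[3,4] (S\(NP/S))/PP  lex  "quickly"
[4,5] PP  lex  "saw"
[3,5] S\(NP/S)  >  k=4
[2,5] S\N  <B  k=3
[0,5] S  >  k=2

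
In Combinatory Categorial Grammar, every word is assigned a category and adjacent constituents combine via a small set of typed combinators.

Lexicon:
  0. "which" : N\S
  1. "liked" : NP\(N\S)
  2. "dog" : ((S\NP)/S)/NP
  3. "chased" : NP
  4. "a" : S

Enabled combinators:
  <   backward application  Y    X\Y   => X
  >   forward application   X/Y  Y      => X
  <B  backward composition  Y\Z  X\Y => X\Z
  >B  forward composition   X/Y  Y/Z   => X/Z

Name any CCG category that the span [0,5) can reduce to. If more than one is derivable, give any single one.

[0,5] S   <
  [0,2] NP   <
    [0,1] "which" : N\S
    [1,2] "liked" : NP\(N\S)
  [2,5] S\NP   >
    [2,4] (S\NP)/S   >
      [2,3] "dog" : ((S\NP)/S)/NP
      [3,4] "chased" : NP
    [4,5] "a" : S

S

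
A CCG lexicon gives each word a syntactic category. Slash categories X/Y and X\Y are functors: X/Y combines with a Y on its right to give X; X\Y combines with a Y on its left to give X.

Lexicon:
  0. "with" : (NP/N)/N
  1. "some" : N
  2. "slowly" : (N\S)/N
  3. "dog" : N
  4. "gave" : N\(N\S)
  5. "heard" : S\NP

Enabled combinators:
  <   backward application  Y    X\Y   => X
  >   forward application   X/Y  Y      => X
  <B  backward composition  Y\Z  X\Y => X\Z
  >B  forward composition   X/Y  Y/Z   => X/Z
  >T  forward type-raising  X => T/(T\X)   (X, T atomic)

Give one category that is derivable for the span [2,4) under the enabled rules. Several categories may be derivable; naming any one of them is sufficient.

[0,6] S   <
  [0,5] NP   >
    [0,2] NP/N   >
      [0,1] "with" : (NP/N)/N
      [1,2] "some" : N
    [2,5] N   <
      [2,4] N\S   >
        [2,3] "slowly" : (N\S)/N
        [3,4] "dog" : N
      [4,5] "gave" : N\(N\S)
  [5,6] "heard" : S\NP

N\S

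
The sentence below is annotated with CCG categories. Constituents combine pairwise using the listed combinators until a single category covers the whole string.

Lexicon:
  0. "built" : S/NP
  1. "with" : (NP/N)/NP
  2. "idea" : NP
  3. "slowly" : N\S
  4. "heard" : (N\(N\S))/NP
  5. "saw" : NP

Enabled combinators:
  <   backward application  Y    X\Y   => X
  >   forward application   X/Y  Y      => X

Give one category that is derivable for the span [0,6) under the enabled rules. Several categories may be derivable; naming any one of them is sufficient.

[0,6] S   >
  [0,1] "built" : S/NP
  [1,6] NP   >
    [1,3] NP/N   >
      [1,2] "with" : (NP/N)/NP
      [2,3] "idea" : NP
    [3,6] N   <
      [3,4] "slowly" : N\S
      [4,6] N\(N\S)   >
        [4,5] "heard" : (N\(N\S))/NP
        [5,6] "saw" : NP

S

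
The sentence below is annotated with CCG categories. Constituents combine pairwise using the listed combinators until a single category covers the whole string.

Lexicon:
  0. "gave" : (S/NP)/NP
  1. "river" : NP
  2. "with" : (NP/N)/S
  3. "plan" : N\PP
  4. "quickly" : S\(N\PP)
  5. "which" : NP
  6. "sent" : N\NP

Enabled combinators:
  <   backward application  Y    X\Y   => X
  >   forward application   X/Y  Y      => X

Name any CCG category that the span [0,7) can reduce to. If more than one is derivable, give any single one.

S

[0,7] S   >
  [0,2] S/NP   >
    [0,1] "gave" : (S/NP)/NP
    [1,2] "river" : NP
  [2,7] NP   >
    [2,5] NP/N   >
      [2,3] "with" : (NP/N)/S
      [3,5] S   <
        [3,4] "plan" : N\PP
        [4,5] "quickly" : S\(N\PP)
    [5,7] N   <
      [5,6] "which" : NP
      [6,7] "sent" : N\NP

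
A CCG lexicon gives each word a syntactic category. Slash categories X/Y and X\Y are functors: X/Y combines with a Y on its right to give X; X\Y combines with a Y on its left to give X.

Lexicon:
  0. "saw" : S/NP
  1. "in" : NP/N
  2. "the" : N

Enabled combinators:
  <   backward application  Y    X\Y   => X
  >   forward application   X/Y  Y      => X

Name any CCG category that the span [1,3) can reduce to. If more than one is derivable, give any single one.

[0,3] S   >
  [0,1] "saw" : S/NP
  [1,3] NP   >
    [1,2] "in" : NP/N
    [2,3] "the" : N

NP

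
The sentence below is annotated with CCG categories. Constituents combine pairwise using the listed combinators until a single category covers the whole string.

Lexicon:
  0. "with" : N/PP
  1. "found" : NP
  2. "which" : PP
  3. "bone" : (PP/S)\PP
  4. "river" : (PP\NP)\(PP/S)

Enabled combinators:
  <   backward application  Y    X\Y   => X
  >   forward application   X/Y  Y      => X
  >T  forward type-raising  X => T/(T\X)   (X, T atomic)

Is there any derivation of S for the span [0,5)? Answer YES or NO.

NO

N/PP NP PP (PP/S)\PP (PP\NP)\(PP/S)
CKY chart[0,5] = {N, N/(N\N), NP/(NP\N), PP/(PP\N), S/(S\N)}; S ∉ chart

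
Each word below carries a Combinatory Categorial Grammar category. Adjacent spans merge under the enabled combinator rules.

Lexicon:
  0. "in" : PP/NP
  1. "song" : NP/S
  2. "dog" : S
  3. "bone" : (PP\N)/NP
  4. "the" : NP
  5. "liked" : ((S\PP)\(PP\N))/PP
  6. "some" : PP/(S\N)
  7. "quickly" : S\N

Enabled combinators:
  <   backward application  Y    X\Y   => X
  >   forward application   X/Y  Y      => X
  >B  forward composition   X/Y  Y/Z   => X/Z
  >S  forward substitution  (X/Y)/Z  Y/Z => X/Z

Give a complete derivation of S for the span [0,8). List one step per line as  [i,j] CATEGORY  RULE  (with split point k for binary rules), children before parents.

[0,1] PP/NP  lex  "in"
[1,2] NP/S  lex  "song"
[0,2] PP/S  >B  k=1
[2,3] S  lex  "dog"
[0,3] PP  >  k=2
[3,4] (PP\N)/NP  lex  "bone"
[4,5] NP  lex  "the"
[3,5] PP\N  >  k=4
[5,6] ((S\PP)\(PP\N))/PP  lex  "liked"
[6,7] PP/(S\N)  lex  "some"
[7,8] S\N  lex  "quickly"
[6,8] PP  >  k=7
[5,8] (S\PP)\(PP\N)  >  k=6
[3,8] S\PP  <  k=5
[0,8] S  <  k=3

[0,8] S   <
  [0,3] PP   >
    [0,2] PP/S   >B
      [0,1] "in" : PP/NP
      [1,2] "song" : NP/S
    [2,3] "dog" : S
  [3,8] S\PP   <
    [3,5] PP\N   >
      [3,4] "bone" : (PP\N)/NP
      [4,5] "the" : NP
    [5,8] (S\PP)\(PP\N)   >
      [5,6] "liked" : ((S\PP)\(PP\N))/PP
      [6,8] PP   >
        [6,7] "some" : PP/(S\N)
        [7,8] "quickly" : S\N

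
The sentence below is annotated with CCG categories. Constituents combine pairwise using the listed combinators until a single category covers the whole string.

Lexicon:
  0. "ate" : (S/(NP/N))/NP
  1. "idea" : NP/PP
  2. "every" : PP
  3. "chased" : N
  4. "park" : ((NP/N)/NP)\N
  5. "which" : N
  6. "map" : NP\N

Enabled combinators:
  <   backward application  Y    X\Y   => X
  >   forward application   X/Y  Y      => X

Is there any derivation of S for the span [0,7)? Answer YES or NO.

YES

[0,7] S   >
  [0,3] S/(NP/N)   >
    [0,1] "ate" : (S/(NP/N))/NP
    [1,3] NP   >
      [1,2] "idea" : NP/PP
      [2,3] "every" : PP
  [3,7] NP/N   >
    [3,5] (NP/N)/NP   <
      [3,4] "chased" : N
      [4,5] "park" : ((NP/N)/NP)\N
    [5,7] NP   <
      [5,6] "which" : N
      [6,7] "map" : NP\N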